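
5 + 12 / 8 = 13 / 2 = 6.50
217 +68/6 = 685/3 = 228.33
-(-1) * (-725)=-725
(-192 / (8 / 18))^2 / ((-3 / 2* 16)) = -7776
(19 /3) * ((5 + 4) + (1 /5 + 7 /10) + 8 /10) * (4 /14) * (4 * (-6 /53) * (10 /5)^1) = -32528 /1855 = -17.54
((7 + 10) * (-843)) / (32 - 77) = 4777 / 15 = 318.47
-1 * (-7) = 7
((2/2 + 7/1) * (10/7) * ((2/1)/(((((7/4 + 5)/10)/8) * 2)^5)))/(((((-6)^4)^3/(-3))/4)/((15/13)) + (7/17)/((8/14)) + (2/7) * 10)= -5704253440000000/5368854319017939711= -0.00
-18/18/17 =-1/17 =-0.06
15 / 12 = 5 / 4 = 1.25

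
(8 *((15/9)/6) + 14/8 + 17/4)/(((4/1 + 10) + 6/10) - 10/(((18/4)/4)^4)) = 269730/274153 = 0.98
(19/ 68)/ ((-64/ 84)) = -0.37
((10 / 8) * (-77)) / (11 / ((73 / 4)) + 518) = -28105 / 151432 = -0.19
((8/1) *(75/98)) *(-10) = -3000/49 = -61.22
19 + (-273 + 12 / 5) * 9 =-12082 / 5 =-2416.40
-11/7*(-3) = 4.71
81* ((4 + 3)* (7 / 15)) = 1323 / 5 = 264.60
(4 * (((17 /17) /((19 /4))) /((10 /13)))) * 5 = 104 /19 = 5.47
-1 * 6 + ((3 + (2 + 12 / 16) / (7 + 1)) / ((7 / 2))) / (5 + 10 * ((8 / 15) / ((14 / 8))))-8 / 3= -69341 / 8112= -8.55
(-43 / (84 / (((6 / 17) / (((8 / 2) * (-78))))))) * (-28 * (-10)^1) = 215 / 1326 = 0.16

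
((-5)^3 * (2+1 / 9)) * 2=-4750 / 9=-527.78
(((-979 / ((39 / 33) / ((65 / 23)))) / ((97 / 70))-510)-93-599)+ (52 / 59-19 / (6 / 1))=-2285392327 / 789774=-2893.73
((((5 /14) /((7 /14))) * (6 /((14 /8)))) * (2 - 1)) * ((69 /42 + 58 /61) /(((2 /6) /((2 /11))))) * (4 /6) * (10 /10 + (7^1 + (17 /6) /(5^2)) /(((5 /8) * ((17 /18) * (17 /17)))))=30.14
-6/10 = -3/5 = -0.60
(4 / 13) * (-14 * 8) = -448 / 13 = -34.46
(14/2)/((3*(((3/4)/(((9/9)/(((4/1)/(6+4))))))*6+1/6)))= 70/59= 1.19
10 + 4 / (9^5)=590494 / 59049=10.00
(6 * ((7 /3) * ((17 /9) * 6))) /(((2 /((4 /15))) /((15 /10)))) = 476 /15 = 31.73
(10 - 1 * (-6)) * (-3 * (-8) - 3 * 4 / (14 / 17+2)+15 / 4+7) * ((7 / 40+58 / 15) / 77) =5917 / 231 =25.61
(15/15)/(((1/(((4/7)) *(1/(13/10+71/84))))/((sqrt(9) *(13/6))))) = 1560/901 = 1.73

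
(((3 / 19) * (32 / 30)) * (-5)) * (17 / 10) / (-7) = 0.20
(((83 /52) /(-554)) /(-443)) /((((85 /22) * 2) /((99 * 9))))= 813483 /1084765240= 0.00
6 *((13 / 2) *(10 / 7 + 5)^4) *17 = 2718714375 / 2401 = 1132325.85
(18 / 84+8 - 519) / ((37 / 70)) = -35755 / 37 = -966.35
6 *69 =414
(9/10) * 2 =9/5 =1.80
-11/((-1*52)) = 11/52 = 0.21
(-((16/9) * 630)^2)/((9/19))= -23833600/9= -2648177.78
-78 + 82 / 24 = -895 / 12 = -74.58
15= 15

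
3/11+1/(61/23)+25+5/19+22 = 610842/12749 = 47.91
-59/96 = -0.61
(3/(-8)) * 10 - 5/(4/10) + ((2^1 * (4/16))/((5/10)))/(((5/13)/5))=-13/4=-3.25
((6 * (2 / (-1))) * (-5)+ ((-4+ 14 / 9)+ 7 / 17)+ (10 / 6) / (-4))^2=1240518841 / 374544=3312.08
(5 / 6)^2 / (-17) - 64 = -39193 / 612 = -64.04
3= 3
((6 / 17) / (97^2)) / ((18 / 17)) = 1 / 28227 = 0.00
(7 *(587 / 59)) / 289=4109 / 17051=0.24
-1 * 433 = -433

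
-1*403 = -403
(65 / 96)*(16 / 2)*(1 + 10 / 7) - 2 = 937 / 84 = 11.15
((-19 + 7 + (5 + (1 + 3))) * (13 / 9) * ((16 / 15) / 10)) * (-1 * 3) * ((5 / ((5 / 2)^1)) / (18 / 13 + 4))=1352 / 2625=0.52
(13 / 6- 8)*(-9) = 105 / 2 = 52.50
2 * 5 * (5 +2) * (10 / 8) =175 / 2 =87.50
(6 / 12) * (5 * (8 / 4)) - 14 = -9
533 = 533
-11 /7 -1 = -2.57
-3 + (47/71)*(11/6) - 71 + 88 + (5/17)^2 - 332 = -38990189/123114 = -316.70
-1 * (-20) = 20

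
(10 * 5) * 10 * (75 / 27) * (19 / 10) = 23750 / 9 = 2638.89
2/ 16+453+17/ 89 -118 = 238745/ 712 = 335.32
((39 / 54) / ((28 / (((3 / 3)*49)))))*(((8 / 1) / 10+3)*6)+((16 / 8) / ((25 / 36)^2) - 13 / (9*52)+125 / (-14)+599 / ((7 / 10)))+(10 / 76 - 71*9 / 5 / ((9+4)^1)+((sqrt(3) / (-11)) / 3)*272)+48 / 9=17026767349 / 19451250 - 272*sqrt(3) / 33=861.08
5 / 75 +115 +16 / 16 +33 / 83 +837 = 1187063 / 1245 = 953.46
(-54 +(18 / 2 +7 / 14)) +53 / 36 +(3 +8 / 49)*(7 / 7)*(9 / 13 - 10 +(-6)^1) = -2097133 / 22932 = -91.45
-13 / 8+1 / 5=-57 / 40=-1.42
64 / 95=0.67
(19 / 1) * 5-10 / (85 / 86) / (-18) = 14621 / 153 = 95.56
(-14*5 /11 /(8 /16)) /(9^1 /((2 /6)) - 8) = -140 /209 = -0.67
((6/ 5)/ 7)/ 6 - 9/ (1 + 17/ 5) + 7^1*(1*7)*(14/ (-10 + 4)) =-268769/ 2310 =-116.35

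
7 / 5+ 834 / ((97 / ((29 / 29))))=4849 / 485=10.00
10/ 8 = 1.25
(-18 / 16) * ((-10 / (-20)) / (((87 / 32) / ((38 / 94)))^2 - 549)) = 23104 / 20691735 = 0.00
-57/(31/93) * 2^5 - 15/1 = -5487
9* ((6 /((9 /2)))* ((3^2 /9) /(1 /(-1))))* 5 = -60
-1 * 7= -7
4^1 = 4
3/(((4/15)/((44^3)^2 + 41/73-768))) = 23836988495925/292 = 81633522246.32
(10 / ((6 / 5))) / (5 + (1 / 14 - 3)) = 350 / 87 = 4.02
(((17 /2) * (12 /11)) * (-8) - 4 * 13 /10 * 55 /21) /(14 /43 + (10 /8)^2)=-13954016 /300069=-46.50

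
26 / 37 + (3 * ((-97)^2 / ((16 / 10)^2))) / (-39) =-282.02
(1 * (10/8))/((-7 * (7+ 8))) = -1/84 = -0.01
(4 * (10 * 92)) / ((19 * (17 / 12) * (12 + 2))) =22080 / 2261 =9.77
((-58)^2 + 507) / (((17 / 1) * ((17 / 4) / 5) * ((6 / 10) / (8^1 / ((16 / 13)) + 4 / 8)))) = 2709700 / 867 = 3125.37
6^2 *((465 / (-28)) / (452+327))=-4185 / 5453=-0.77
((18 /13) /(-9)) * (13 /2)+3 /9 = -2 /3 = -0.67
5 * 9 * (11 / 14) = 495 / 14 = 35.36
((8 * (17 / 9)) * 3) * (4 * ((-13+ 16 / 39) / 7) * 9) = -267104 / 91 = -2935.21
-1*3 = -3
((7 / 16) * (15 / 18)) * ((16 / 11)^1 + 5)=2485 / 1056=2.35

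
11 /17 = 0.65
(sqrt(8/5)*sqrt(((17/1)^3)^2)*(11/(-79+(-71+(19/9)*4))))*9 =-4377483*sqrt(10)/3185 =-4346.25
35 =35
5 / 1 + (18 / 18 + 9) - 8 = 7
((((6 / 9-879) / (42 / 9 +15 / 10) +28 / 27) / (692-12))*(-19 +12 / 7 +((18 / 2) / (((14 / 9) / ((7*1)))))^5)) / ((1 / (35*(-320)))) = 8619137898791225 / 33966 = 253757813660.46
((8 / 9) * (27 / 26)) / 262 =6 / 1703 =0.00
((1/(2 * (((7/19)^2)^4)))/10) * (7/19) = 54.27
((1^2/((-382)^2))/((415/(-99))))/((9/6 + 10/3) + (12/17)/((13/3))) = -65637/200599898750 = -0.00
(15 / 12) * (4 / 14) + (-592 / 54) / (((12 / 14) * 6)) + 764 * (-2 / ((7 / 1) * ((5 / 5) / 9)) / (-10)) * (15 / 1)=10019171 / 3402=2945.08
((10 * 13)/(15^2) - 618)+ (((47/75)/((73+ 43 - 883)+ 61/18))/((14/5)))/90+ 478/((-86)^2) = -24711494391742/40027845375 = -617.36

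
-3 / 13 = -0.23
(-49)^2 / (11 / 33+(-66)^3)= -7203 / 862487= -0.01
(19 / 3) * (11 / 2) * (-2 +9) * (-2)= -1463 / 3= -487.67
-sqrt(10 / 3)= -sqrt(30) / 3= -1.83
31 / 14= 2.21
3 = 3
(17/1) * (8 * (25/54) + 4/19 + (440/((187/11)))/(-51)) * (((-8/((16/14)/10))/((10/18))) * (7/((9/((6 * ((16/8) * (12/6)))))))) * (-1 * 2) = 272429.62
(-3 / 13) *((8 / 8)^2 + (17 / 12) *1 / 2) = -41 / 104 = -0.39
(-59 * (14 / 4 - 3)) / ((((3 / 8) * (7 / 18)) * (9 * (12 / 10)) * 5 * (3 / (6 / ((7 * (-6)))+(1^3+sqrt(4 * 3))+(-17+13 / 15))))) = 378544 / 19845 - 472 * sqrt(3) / 189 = 14.75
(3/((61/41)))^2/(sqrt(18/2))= 5043/3721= 1.36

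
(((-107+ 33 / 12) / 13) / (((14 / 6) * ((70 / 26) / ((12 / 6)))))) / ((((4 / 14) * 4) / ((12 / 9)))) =-417 / 140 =-2.98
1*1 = 1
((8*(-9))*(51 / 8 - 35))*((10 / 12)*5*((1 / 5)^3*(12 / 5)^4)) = 7122816 / 3125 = 2279.30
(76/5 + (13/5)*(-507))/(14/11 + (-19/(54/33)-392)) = 257994/79663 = 3.24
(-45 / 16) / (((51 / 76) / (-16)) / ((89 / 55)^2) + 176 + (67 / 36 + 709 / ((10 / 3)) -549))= 1219041900 / 68680238071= 0.02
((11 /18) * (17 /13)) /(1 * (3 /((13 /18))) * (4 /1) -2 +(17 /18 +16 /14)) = 1309 /27359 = 0.05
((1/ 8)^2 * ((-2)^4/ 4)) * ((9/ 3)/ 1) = 3/ 16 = 0.19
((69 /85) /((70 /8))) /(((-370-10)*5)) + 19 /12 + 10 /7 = 7296221 /2422500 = 3.01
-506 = -506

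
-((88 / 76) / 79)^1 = -22 / 1501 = -0.01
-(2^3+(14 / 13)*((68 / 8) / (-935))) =-5713 / 715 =-7.99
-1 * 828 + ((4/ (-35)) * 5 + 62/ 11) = -63366/ 77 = -822.94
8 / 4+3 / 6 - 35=-65 / 2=-32.50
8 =8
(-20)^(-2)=1/ 400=0.00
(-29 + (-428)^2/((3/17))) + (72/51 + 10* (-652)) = 52606249/51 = 1031495.08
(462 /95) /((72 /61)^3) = 17477537 /5909760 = 2.96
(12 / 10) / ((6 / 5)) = 1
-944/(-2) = 472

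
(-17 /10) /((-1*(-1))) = -1.70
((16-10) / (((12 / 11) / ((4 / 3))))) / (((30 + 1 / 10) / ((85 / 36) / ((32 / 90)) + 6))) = 44495 / 14448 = 3.08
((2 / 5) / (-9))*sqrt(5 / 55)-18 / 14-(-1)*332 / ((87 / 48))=36923 / 203-2*sqrt(11) / 495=181.87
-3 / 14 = -0.21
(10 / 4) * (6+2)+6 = 26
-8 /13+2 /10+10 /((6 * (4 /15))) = 1517 /260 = 5.83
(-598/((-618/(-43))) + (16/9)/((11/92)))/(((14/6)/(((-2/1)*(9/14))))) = 817995/55517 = 14.73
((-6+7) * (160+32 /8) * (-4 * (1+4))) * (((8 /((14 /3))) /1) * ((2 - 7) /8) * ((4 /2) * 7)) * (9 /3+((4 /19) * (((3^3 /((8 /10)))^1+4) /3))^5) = 1317047951520800 /200564019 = 6566720.98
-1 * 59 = -59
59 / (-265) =-59 / 265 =-0.22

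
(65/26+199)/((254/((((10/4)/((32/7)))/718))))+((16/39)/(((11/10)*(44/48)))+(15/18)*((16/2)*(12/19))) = 3221840564135/697670651392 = 4.62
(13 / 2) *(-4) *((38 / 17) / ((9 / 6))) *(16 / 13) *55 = -133760 / 51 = -2622.75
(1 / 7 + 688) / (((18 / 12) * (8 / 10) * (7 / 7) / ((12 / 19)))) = 48170 / 133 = 362.18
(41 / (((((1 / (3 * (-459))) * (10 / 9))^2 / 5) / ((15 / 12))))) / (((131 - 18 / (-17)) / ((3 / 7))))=321149264859 / 251440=1277240.16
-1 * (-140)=140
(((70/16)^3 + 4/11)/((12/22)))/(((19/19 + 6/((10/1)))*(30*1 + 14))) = 789455/360448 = 2.19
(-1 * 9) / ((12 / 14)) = -21 / 2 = -10.50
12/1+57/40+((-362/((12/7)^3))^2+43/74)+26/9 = 715378519553/138101760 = 5180.08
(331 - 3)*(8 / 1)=2624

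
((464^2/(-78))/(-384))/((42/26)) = 841/189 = 4.45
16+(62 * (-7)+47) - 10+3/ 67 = -25524/ 67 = -380.96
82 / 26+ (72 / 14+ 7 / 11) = 8.93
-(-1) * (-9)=-9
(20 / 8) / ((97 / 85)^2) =36125 / 18818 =1.92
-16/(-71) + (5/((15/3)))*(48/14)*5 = 8632/497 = 17.37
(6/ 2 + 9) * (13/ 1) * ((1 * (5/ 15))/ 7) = 52/ 7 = 7.43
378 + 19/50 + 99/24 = 382.50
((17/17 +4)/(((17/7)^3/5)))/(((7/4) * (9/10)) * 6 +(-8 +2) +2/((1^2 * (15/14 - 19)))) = 43046500/82336967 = 0.52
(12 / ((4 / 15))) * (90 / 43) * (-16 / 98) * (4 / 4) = -32400 / 2107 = -15.38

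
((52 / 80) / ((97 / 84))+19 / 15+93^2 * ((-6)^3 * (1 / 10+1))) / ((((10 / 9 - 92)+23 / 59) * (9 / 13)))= 458669962322 / 13984005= 32799.61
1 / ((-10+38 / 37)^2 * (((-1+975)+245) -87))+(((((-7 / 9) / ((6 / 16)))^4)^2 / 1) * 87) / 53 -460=63583536025914251350511 / 622568757230662771008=102.13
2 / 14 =1 / 7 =0.14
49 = 49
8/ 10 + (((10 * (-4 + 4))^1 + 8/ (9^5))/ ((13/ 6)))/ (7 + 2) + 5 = 66784499/ 11514555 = 5.80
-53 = -53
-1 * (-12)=12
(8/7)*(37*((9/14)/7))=1332/343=3.88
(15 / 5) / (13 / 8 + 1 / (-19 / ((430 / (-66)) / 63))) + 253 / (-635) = 471641291 / 327172955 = 1.44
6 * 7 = 42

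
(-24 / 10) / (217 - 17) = -3 / 250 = -0.01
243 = 243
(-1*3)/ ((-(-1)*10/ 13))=-39/ 10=-3.90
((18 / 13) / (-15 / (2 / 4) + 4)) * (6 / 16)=-27 / 1352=-0.02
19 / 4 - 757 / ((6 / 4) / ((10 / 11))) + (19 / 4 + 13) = -28795 / 66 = -436.29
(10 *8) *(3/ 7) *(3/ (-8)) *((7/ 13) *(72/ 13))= -6480/ 169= -38.34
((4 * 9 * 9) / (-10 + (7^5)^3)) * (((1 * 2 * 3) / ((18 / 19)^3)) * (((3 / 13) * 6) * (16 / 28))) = 54872 / 144009365801301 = 0.00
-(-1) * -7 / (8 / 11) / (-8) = 77 / 64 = 1.20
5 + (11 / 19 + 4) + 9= 353 / 19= 18.58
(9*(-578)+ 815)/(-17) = 4387/17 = 258.06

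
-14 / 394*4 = -28 / 197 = -0.14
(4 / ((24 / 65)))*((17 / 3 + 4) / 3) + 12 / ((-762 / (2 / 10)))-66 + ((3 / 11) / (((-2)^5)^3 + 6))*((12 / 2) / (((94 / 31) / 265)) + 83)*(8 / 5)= -9032590734337 / 290401221330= -31.10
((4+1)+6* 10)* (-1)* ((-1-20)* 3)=4095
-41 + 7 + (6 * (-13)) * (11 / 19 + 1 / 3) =-1998 / 19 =-105.16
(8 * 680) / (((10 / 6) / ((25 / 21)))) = 27200 / 7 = 3885.71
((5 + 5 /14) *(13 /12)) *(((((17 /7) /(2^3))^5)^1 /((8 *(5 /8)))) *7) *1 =92290705 /4405854208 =0.02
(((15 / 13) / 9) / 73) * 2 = 10 / 2847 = 0.00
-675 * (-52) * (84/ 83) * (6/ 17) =17690400/ 1411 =12537.49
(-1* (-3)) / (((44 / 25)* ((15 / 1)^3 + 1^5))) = 75 / 148544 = 0.00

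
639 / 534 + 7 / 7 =391 / 178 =2.20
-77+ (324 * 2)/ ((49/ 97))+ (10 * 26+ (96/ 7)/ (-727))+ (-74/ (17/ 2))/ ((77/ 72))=9709910979/ 6661501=1457.62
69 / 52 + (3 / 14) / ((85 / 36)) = 43863 / 30940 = 1.42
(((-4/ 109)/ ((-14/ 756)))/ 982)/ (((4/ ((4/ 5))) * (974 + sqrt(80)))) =26298/ 63459886655 - 108 * sqrt(5)/ 63459886655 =0.00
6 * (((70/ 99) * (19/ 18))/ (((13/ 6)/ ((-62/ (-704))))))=20615/ 113256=0.18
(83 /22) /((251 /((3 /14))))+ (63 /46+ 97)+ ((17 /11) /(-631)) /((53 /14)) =5849646448839 /59464463212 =98.37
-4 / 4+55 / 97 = -42 / 97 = -0.43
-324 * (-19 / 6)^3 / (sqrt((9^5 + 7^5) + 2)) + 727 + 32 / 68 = 6859 * sqrt(75858) / 50572 + 12367 / 17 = 764.83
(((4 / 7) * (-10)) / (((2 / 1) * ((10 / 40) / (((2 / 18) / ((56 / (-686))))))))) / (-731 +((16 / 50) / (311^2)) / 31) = -10494228500 / 493153780653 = -0.02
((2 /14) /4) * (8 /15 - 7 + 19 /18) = -487 /2520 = -0.19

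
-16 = -16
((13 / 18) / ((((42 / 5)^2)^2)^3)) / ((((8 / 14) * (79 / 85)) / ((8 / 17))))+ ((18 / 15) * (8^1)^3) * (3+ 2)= 9401220888137515768209041 / 3060293257857259081728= 3072.00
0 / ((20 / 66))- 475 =-475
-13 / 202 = -0.06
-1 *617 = -617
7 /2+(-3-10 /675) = 131 /270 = 0.49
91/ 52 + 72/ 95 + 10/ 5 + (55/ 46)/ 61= 2413789/ 533140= 4.53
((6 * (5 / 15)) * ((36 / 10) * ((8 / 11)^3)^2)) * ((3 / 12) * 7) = 16515072 / 8857805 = 1.86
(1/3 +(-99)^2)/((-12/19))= -139669/9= -15518.78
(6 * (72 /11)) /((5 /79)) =34128 /55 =620.51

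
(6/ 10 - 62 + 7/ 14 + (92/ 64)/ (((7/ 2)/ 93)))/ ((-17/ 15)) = 19071/ 952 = 20.03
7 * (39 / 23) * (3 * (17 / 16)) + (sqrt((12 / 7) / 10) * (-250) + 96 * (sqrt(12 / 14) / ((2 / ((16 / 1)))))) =-50 * sqrt(210) / 7 + 13923 / 368 + 768 * sqrt(42) / 7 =645.35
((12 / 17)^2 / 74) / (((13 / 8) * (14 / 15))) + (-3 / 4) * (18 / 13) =-2012337 / 1946126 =-1.03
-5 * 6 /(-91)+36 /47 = 4686 /4277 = 1.10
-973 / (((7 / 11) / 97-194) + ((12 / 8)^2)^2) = 5.15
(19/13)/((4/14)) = 133/26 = 5.12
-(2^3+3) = -11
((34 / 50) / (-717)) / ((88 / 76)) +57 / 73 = 22454371 / 28787550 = 0.78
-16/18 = -8/9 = -0.89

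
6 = 6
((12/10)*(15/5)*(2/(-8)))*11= -99/10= -9.90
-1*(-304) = 304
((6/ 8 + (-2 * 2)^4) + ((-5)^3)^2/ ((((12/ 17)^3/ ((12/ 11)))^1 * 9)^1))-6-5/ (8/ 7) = 80277947/ 14256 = 5631.17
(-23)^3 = -12167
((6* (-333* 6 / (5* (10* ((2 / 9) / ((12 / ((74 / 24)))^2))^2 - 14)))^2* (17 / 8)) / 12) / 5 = 80391458338447303725023232 / 464218594712430045951125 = 173.18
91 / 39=7 / 3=2.33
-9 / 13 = -0.69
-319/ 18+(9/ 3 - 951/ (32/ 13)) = -115507/ 288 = -401.07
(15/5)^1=3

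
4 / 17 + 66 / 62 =685 / 527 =1.30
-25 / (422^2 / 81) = -0.01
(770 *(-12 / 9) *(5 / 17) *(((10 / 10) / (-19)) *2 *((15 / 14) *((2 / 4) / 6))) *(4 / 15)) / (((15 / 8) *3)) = 3520 / 26163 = 0.13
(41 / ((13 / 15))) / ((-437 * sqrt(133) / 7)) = -615 * sqrt(133) / 107939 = -0.07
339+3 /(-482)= 163395 /482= 338.99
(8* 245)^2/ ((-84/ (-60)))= 2744000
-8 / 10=-4 / 5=-0.80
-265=-265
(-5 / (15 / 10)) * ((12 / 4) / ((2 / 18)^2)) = -810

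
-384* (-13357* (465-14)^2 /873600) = 1194209.74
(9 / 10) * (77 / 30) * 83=19173 / 100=191.73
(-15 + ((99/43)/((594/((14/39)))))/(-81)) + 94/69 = -127822778/9372753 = -13.64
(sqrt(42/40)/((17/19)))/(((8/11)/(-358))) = -37411 * sqrt(105)/680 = -563.75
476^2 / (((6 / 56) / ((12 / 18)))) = 12688256 / 9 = 1409806.22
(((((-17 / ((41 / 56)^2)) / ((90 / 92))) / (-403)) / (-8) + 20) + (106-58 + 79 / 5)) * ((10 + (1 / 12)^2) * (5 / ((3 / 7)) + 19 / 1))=84658192631287 / 3292372980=25713.43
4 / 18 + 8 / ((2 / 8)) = 290 / 9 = 32.22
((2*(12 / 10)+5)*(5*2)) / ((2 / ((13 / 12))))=481 / 12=40.08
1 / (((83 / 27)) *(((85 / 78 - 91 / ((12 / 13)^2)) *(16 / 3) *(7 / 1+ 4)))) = -9477 / 180670831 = -0.00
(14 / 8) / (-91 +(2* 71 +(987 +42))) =7 / 4320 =0.00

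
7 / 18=0.39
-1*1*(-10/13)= 0.77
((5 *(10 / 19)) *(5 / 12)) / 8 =0.14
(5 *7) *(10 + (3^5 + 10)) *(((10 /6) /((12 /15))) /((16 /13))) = 2991625 /192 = 15581.38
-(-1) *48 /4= 12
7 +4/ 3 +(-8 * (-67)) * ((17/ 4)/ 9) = 2353/ 9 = 261.44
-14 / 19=-0.74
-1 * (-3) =3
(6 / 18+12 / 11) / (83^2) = 0.00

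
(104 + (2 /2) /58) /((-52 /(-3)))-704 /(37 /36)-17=-77664905 /111592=-695.97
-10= -10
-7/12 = -0.58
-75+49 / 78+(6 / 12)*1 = -73.87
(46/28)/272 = 0.01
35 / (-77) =-5 / 11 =-0.45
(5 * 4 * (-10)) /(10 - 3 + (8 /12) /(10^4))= -3000000 /105001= -28.57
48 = 48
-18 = -18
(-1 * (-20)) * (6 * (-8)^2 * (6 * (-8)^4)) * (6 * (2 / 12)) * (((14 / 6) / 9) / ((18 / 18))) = 146800640 / 3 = 48933546.67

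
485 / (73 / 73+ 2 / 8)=388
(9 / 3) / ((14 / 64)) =96 / 7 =13.71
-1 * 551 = -551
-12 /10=-6 /5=-1.20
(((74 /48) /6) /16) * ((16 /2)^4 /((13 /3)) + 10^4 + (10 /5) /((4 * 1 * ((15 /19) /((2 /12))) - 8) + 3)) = 77508451 /440960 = 175.77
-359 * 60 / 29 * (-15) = 323100 / 29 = 11141.38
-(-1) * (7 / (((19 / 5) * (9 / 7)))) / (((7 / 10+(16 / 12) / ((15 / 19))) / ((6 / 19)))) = 2940 / 15523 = 0.19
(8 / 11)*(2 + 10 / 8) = 2.36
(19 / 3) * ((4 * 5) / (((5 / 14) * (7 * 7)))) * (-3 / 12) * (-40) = 1520 / 21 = 72.38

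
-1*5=-5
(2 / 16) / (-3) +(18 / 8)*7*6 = 2267 / 24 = 94.46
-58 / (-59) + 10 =648 / 59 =10.98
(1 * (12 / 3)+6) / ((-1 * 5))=-2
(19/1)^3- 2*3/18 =20576/3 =6858.67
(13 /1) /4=13 /4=3.25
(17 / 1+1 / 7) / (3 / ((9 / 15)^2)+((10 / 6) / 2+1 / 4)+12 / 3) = 1440 / 1127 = 1.28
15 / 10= 3 / 2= 1.50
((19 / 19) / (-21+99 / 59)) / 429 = -59 / 489060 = -0.00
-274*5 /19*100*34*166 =-40696210.53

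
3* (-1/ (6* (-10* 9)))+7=7.01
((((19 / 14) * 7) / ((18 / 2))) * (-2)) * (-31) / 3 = 589 / 27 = 21.81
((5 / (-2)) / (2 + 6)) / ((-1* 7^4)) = 0.00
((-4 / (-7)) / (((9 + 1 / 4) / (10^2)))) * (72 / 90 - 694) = -1109120 / 259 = -4282.32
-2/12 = -1/6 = -0.17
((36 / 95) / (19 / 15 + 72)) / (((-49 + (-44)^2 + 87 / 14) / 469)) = 11256 / 8784935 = 0.00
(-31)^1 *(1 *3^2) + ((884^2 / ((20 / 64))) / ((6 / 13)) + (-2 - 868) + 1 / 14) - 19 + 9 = 1137556561 / 210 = 5416936.00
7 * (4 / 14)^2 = 4 / 7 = 0.57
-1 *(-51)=51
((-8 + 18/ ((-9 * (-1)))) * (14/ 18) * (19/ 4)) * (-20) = 443.33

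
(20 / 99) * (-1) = -20 / 99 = -0.20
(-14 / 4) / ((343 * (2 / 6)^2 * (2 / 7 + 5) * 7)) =-0.00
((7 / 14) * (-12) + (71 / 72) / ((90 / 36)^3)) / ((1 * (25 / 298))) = -1990342 / 28125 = -70.77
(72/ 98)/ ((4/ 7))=9/ 7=1.29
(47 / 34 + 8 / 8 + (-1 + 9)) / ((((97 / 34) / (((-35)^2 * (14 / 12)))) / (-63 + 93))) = 15134875 / 97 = 156029.64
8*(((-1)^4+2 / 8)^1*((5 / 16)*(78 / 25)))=9.75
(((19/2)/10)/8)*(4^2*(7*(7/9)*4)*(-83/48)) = -77273/1080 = -71.55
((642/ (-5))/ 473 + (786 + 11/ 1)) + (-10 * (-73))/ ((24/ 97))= 106343981/ 28380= 3747.15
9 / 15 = 3 / 5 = 0.60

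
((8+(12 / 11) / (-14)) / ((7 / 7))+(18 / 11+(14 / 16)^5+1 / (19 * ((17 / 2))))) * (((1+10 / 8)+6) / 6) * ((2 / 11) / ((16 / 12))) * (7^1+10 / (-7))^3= 1461547364850261 / 4472571428864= 326.78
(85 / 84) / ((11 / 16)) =340 / 231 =1.47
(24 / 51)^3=0.10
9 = 9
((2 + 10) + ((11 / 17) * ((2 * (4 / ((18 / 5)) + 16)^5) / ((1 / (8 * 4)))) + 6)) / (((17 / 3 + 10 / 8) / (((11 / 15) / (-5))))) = -536610373709432 / 416590695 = -1288099.76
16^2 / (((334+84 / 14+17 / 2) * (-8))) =-64 / 697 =-0.09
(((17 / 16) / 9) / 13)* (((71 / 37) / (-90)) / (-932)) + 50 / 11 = 290493229277 / 63908507520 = 4.55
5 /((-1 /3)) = -15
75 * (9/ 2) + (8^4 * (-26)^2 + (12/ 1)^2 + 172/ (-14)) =38771113/ 14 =2769365.21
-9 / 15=-3 / 5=-0.60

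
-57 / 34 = -1.68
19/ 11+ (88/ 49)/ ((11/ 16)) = 2339/ 539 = 4.34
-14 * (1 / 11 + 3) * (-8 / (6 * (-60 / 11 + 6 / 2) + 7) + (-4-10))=30856 / 55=561.02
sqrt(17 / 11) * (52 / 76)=13 * sqrt(187) / 209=0.85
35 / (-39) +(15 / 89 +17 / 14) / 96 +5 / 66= -13808491 / 17105088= -0.81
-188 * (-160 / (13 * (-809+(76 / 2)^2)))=3.64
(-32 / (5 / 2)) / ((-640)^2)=-1 / 32000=-0.00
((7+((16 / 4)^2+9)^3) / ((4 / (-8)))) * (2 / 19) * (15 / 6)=-156320 / 19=-8227.37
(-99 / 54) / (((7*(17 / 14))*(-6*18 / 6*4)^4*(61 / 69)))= -253 / 27868188672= -0.00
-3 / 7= -0.43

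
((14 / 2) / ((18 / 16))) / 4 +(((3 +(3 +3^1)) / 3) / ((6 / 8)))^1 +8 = 122 / 9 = 13.56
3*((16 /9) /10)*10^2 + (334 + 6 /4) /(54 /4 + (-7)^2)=22013 /375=58.70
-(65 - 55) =-10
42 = 42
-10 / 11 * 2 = -20 / 11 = -1.82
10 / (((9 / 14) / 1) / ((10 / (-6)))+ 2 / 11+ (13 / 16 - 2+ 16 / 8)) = 16.43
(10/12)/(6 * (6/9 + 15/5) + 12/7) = 35/996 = 0.04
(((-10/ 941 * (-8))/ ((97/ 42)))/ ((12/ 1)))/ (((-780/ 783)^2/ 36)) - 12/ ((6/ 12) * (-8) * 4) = 265720179/ 308516260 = 0.86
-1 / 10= -0.10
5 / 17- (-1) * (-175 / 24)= -2855 / 408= -7.00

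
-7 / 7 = -1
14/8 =7/4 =1.75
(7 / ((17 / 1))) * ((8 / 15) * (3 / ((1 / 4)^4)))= 14336 / 85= 168.66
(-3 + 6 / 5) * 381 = -3429 / 5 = -685.80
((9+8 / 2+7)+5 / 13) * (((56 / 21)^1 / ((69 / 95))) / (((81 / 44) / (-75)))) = -3049.12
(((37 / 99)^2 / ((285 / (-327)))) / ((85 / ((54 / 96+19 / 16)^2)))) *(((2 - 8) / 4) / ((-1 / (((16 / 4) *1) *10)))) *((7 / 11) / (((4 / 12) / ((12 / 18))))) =-51182803 / 116076510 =-0.44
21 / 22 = 0.95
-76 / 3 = -25.33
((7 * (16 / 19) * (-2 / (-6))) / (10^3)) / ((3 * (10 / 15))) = 7 / 7125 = 0.00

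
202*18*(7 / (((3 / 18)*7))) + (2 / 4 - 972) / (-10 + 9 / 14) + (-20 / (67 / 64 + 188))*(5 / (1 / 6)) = 11579070601 / 528323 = 21916.65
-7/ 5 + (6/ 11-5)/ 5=-126/ 55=-2.29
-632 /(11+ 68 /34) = -632 /13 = -48.62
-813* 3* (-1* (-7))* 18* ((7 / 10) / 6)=-358533 / 10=-35853.30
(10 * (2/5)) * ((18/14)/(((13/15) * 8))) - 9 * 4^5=-1677177/182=-9215.26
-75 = -75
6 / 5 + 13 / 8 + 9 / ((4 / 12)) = 1193 / 40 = 29.82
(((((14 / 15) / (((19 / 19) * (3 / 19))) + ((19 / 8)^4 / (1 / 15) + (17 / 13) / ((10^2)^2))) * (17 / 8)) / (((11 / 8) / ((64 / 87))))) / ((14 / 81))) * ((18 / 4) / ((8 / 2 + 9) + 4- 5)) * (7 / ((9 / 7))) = 6488.59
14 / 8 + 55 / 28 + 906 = 6368 / 7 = 909.71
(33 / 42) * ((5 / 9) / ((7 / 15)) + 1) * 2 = 506 / 147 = 3.44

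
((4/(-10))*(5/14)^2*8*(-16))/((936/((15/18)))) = 100/17199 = 0.01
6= 6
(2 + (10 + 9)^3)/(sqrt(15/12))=13722*sqrt(5)/5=6136.66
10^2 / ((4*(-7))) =-25 / 7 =-3.57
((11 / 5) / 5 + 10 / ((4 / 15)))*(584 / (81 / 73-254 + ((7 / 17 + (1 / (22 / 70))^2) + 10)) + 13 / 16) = -257321665511 / 3987498400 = -64.53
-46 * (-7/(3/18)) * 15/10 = 2898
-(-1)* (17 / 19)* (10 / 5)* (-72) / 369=-272 / 779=-0.35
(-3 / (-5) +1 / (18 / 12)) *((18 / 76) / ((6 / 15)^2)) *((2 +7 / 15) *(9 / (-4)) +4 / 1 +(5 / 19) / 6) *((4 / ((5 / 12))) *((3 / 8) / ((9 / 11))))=-18887 / 1520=-12.43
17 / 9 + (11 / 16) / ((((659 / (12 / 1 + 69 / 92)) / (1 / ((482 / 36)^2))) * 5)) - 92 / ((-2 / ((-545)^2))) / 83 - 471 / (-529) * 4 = 199192454634909605323 / 1210001087342160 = 164621.72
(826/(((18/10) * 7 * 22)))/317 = 295/31383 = 0.01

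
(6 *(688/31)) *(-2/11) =-8256/341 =-24.21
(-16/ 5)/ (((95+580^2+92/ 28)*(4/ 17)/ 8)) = -0.00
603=603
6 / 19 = 0.32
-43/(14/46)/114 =-989/798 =-1.24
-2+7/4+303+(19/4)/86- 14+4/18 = 894829/3096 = 289.03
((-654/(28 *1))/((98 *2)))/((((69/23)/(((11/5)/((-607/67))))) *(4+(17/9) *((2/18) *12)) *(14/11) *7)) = 0.00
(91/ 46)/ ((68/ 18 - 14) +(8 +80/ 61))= -49959/ 23000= -2.17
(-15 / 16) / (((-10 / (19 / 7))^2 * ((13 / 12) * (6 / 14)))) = -1083 / 7280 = -0.15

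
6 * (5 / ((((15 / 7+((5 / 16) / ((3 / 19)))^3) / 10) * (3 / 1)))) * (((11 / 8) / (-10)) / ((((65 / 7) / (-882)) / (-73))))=-959497684992 / 99586565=-9634.81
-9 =-9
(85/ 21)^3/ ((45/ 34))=4176050/ 83349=50.10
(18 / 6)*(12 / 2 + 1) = 21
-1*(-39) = 39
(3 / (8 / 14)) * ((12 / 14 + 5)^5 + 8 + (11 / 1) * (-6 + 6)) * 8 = 695943942 / 2401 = 289855.87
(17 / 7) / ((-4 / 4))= -17 / 7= -2.43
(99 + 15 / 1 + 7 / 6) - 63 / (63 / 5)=661 / 6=110.17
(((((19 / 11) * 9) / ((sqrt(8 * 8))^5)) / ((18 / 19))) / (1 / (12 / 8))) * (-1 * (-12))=3249 / 360448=0.01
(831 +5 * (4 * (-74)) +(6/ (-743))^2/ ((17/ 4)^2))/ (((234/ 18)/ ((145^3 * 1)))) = -315663357399519625/ 2074048093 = -152196739.54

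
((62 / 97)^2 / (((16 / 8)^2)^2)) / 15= 961 / 564540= 0.00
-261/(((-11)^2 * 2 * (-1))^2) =-261/58564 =-0.00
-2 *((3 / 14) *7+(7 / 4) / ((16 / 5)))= -131 / 32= -4.09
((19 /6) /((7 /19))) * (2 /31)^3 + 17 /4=10641163 /2502444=4.25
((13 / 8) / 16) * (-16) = -13 / 8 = -1.62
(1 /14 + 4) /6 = 19 /28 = 0.68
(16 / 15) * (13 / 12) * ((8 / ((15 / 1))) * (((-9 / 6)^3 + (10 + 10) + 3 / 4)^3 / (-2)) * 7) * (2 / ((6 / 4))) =-244391329 / 16200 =-15085.88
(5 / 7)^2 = 25 / 49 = 0.51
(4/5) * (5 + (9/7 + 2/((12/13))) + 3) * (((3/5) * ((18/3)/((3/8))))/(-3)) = -15392/525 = -29.32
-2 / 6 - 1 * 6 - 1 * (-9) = 8 / 3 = 2.67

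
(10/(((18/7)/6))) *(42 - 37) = 350/3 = 116.67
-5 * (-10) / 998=25 / 499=0.05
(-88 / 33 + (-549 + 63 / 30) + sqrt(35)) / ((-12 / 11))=181357 / 360 - 11*sqrt(35) / 12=498.35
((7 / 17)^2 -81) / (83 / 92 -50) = 2149120 / 1305413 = 1.65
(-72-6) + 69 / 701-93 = -119802 / 701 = -170.90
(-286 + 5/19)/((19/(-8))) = 43432/361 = 120.31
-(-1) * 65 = 65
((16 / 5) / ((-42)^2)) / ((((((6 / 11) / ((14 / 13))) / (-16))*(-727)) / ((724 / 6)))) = 254848 / 26793585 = 0.01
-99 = -99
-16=-16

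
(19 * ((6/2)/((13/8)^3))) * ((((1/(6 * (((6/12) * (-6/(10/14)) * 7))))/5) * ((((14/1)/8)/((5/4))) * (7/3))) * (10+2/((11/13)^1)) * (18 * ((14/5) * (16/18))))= -27.25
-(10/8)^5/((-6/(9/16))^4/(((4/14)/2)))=-253125/7516192768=-0.00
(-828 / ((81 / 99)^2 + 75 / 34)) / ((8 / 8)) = -1135464 / 3943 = -287.97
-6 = -6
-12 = -12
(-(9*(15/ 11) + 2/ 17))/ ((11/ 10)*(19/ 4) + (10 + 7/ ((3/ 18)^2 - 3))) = -1416680/ 1471503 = -0.96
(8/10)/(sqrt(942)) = 2*sqrt(942)/2355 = 0.03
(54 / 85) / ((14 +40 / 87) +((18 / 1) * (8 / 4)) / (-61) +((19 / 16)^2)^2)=18781175808 / 468813790855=0.04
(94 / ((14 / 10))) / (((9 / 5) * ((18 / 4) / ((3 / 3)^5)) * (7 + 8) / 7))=940 / 243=3.87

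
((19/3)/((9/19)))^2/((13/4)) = 55.01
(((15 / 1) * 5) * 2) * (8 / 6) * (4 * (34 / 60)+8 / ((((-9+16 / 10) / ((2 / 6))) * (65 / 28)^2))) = 8253200 / 18759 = 439.96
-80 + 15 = -65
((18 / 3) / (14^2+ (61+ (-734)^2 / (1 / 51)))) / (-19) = -6 / 522059447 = -0.00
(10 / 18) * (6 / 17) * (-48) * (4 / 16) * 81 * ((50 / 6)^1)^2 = -225000 / 17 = -13235.29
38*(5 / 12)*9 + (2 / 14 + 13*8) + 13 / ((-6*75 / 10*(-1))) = 155567 / 630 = 246.93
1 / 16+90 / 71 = 1511 / 1136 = 1.33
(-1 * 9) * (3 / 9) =-3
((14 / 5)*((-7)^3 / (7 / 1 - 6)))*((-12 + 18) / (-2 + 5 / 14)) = 403368 / 115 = 3507.55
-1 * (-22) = 22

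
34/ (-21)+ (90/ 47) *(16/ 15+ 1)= 2308/ 987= 2.34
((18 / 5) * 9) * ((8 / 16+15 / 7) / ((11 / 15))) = 8991 / 77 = 116.77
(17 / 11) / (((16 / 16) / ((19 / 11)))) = 323 / 121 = 2.67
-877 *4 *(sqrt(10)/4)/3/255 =-3.63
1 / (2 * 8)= 0.06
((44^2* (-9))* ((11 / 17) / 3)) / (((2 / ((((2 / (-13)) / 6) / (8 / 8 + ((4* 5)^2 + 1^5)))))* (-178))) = -2662 / 3953469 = -0.00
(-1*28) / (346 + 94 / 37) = -259 / 3224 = -0.08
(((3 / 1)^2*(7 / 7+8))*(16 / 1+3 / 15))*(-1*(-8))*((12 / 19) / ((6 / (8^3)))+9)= 12544632 / 19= 660243.79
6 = 6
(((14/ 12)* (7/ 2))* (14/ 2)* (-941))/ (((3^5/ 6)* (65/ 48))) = -2582104/ 5265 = -490.43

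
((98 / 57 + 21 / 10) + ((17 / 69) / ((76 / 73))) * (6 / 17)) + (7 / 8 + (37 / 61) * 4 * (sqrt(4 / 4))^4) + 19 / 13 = 360357877 / 41584920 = 8.67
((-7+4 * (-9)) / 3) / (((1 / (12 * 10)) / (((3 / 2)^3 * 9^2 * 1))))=-470205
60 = 60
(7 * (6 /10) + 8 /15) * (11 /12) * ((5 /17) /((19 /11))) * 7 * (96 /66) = 21868 /2907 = 7.52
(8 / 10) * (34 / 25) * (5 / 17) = 0.32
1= 1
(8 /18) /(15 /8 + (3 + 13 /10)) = 160 /2223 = 0.07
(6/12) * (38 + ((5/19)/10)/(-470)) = 678679/35720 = 19.00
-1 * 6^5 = -7776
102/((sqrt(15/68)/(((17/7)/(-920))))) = -0.57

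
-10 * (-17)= 170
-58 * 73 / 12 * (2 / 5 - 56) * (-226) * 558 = -12369639468 / 5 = -2473927893.60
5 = 5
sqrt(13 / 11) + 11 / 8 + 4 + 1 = sqrt(143) / 11 + 51 / 8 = 7.46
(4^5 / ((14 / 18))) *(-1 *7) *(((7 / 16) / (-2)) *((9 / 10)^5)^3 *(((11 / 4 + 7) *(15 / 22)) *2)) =1517623534669657779 / 275000000000000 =5518.63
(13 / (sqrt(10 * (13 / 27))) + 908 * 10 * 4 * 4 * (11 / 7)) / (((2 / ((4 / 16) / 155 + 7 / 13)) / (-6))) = -1043466336 / 2821 - 39177 * sqrt(390) / 80600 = -369901.95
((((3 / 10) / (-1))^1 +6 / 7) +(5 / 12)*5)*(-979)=-1085711 / 420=-2585.03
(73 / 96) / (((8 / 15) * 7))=365 / 1792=0.20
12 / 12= 1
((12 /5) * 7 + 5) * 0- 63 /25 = -63 /25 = -2.52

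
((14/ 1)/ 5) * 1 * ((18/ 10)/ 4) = 63/ 50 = 1.26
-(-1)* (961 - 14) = 947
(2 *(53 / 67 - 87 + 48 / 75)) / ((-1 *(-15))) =-95552 / 8375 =-11.41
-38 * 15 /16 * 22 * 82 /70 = -25707 /28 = -918.11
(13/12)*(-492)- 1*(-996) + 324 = 787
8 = 8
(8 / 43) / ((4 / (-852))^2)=8440.74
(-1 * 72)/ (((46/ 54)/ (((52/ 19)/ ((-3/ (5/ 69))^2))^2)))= -13520000/ 62735035221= -0.00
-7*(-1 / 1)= 7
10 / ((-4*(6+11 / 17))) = -85 / 226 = -0.38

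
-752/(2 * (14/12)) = -2256/7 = -322.29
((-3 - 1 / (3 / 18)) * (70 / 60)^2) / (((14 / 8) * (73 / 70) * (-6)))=245 / 219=1.12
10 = 10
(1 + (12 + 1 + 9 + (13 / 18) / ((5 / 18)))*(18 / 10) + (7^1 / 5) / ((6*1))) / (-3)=-6827 / 450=-15.17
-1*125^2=-15625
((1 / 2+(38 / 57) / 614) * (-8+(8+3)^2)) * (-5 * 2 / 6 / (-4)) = 521495 / 22104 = 23.59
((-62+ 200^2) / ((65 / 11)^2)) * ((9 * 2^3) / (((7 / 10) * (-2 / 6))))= -2087639136 / 5915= -352939.84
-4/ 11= -0.36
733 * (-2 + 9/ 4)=733/ 4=183.25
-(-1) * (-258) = -258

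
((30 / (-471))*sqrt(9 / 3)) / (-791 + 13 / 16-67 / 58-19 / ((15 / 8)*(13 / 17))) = 904800*sqrt(3) / 11429546777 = 0.00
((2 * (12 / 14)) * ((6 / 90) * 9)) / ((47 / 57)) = 2052 / 1645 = 1.25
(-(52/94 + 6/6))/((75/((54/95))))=-1314/111625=-0.01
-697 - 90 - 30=-817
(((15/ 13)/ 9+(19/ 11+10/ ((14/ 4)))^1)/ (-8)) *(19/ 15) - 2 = -123701/ 45045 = -2.75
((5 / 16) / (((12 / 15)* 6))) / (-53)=-25 / 20352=-0.00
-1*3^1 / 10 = -3 / 10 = -0.30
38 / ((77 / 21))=114 / 11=10.36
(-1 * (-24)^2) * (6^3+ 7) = -128448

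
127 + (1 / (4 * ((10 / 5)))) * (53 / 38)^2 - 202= -74.76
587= 587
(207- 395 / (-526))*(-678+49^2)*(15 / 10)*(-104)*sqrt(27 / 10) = -91756064.39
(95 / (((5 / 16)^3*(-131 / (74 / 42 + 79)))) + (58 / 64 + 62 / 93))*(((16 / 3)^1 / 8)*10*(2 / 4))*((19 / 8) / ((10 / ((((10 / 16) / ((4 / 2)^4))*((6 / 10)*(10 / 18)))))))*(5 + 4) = -26727948869 / 150241280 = -177.90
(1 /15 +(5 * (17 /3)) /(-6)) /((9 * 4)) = -419 /3240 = -0.13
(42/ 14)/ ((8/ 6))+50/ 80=23/ 8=2.88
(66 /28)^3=35937 /2744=13.10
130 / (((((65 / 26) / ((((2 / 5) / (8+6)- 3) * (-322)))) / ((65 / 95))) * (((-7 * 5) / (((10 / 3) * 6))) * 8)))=-1616992 / 665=-2431.57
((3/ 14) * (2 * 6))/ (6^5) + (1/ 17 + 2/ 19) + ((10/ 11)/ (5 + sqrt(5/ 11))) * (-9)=-1467325/ 976752 + sqrt(55)/ 33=-1.28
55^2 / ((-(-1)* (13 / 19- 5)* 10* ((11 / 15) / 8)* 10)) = -3135 / 41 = -76.46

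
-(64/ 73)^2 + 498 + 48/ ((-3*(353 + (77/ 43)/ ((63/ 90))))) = 40508300242/ 81475081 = 497.19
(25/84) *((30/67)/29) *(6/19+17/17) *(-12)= -18750/258419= -0.07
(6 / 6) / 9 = 1 / 9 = 0.11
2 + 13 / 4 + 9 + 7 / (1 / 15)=477 / 4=119.25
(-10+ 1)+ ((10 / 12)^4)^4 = -25237401276479 / 2821109907456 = -8.95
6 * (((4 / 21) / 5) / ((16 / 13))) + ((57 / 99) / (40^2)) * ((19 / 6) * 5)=16979 / 88704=0.19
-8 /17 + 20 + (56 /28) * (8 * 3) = 1148 /17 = 67.53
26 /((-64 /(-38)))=247 /16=15.44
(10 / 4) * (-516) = -1290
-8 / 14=-4 / 7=-0.57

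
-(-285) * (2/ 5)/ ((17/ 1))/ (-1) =-114/ 17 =-6.71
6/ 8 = 3/ 4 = 0.75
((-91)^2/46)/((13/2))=637/23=27.70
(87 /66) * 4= 58 /11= 5.27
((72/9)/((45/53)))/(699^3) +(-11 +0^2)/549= -18784239581/937505611755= -0.02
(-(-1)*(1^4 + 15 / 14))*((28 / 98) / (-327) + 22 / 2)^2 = 18382558541 / 73353294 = 250.60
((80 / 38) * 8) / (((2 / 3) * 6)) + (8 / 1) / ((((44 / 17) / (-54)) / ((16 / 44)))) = -129856 / 2299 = -56.48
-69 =-69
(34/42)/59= 17/1239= 0.01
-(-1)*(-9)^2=81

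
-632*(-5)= 3160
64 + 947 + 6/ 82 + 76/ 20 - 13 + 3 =205999/ 205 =1004.87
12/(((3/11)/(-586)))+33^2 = -24695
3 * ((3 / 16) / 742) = 9 / 11872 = 0.00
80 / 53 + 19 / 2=1167 / 106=11.01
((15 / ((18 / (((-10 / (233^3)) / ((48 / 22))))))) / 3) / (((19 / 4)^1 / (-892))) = 0.00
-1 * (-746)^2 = -556516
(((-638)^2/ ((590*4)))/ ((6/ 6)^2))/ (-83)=-101761/ 48970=-2.08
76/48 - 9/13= 139/156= 0.89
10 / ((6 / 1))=1.67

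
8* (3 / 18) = 4 / 3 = 1.33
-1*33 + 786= 753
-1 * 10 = -10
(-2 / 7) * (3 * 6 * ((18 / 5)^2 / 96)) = -243 / 350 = -0.69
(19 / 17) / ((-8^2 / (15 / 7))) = -285 / 7616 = -0.04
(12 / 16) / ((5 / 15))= 9 / 4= 2.25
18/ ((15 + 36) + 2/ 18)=81/ 230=0.35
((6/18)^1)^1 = 1/3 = 0.33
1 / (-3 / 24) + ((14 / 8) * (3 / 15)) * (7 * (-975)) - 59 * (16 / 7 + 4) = -77493 / 28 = -2767.61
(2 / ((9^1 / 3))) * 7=14 / 3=4.67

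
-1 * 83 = -83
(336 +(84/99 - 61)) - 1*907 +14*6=-547.15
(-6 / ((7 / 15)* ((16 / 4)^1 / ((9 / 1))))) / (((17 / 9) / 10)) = -18225 / 119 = -153.15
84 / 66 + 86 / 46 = 795 / 253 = 3.14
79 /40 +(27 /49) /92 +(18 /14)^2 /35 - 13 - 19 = -1891579 /63112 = -29.97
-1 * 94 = -94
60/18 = 10/3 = 3.33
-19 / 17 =-1.12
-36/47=-0.77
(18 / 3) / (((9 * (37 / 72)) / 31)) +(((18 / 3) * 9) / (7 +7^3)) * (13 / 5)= 1314987 / 32375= 40.62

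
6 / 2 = 3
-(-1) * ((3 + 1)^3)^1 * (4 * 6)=1536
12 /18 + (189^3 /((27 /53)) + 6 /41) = 1630056493 /123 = 13252491.81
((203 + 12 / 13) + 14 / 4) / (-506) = -5393 / 13156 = -0.41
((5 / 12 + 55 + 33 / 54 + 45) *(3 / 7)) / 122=3637 / 10248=0.35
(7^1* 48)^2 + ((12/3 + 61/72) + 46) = 112946.85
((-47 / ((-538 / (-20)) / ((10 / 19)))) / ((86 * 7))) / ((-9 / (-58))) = -136300 / 13845699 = -0.01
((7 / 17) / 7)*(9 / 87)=3 / 493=0.01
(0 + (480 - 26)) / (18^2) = 227 / 162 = 1.40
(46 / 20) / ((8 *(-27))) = -23 / 2160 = -0.01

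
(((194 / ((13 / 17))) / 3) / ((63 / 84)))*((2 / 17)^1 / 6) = 776 / 351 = 2.21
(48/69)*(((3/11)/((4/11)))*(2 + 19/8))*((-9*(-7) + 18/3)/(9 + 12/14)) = 735/46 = 15.98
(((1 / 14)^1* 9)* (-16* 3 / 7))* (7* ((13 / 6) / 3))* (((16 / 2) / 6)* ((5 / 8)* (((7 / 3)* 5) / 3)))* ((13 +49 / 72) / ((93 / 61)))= -648.07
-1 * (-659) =659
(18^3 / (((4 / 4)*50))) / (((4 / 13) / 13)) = 123201 / 25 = 4928.04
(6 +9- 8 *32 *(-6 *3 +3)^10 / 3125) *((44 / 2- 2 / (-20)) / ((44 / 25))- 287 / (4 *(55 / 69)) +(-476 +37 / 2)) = 2223842026333857 / 88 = 25270932117430.19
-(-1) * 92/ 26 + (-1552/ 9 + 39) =-15199/ 117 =-129.91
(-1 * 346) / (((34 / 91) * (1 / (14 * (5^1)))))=-1102010 / 17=-64824.12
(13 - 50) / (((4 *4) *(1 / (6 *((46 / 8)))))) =-2553 / 32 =-79.78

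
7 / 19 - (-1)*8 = 159 / 19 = 8.37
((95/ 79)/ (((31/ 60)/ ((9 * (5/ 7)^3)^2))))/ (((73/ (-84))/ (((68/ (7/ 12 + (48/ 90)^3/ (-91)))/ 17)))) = -60771262500000000/ 306727587521929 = -198.13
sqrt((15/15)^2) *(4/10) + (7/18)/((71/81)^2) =45679/50410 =0.91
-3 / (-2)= 3 / 2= 1.50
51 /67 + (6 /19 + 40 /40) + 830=1059234 /1273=832.08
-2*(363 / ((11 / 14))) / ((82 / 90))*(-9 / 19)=374220 / 779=480.39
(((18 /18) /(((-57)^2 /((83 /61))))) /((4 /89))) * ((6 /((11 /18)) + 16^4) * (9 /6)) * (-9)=-3994542411 /484462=-8245.32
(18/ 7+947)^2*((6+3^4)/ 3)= 1281295661/ 49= 26148891.04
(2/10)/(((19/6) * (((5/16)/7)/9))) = 6048/475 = 12.73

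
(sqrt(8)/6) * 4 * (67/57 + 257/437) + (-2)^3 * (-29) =9248 * sqrt(2)/3933 + 232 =235.33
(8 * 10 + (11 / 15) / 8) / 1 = 9611 / 120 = 80.09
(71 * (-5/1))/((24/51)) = -6035/8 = -754.38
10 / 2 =5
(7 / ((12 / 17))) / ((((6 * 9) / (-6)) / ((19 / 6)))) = -2261 / 648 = -3.49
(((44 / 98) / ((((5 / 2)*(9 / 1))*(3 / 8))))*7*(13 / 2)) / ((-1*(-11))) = 208 / 945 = 0.22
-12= -12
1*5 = 5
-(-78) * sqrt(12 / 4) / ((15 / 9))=234 * sqrt(3) / 5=81.06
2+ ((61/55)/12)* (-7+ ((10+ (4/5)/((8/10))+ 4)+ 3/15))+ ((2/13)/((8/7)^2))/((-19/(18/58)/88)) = 15297097/5909475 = 2.59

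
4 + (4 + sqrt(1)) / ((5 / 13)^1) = 17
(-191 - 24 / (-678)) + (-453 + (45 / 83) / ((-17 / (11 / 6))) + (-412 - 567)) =-517559335 / 318886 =-1623.02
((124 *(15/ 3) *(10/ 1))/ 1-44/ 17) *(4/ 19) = 421424/ 323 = 1304.72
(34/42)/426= 17/8946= 0.00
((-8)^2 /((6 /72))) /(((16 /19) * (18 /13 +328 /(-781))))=4629768 /4897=945.43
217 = 217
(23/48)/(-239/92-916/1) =-529/1014132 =-0.00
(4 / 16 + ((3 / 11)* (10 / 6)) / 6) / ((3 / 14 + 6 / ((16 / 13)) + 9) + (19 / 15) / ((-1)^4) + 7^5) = 3010 / 155438569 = 0.00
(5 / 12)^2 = 25 / 144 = 0.17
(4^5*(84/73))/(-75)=-28672/1825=-15.71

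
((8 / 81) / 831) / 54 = 4 / 1817397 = 0.00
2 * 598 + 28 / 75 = 89728 / 75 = 1196.37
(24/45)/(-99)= -8/1485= -0.01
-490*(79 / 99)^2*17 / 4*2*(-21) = 181956355 / 3267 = 55695.24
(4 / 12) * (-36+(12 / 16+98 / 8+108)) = 85 / 3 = 28.33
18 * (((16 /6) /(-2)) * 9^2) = -1944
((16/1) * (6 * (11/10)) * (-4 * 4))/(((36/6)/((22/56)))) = -3872/35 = -110.63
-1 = -1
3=3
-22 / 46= -11 / 23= -0.48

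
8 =8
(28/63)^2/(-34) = -8/1377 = -0.01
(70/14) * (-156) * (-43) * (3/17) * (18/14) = 905580/119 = 7609.92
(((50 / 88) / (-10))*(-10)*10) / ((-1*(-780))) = 25 / 3432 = 0.01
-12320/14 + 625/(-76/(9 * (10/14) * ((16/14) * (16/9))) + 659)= -91867920/104509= -879.04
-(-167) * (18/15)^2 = 6012/25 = 240.48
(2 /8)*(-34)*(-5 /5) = 17 /2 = 8.50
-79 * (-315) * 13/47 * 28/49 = 184860/47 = 3933.19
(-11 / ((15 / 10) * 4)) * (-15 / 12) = 55 / 24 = 2.29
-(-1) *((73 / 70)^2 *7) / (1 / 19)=101251 / 700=144.64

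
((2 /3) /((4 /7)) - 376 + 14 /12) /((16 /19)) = -21299 /48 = -443.73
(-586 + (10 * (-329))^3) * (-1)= 35611289586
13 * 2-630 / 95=368 / 19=19.37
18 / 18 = 1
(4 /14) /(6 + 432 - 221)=2 /1519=0.00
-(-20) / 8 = 5 / 2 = 2.50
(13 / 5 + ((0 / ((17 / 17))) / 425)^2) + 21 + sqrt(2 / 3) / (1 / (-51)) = 118 / 5 - 17 * sqrt(6) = -18.04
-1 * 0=0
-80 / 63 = -1.27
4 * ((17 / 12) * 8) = 45.33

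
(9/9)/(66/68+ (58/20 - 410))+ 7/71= 235612/2450991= 0.10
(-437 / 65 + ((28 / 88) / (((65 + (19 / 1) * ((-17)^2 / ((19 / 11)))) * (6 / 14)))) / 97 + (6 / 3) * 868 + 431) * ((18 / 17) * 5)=8748640151907 / 764957908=11436.76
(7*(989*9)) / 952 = 8901 / 136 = 65.45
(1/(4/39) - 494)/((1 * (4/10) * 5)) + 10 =-1857/8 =-232.12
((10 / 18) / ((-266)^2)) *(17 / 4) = 85 / 2547216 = 0.00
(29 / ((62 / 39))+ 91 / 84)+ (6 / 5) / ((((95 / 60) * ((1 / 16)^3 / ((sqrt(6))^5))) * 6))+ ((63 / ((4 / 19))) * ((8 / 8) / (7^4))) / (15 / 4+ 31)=342813565 / 17735844+ 1769472 * sqrt(6) / 95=45643.58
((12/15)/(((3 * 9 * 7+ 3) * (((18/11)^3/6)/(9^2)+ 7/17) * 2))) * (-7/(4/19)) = -3009391/18280320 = -0.16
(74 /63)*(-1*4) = -296 /63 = -4.70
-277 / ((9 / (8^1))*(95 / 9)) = -2216 / 95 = -23.33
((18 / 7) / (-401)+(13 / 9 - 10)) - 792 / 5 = -21089801 / 126315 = -166.96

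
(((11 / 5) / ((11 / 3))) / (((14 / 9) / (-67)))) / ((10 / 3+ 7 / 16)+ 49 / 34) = -738072 / 148855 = -4.96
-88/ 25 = -3.52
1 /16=0.06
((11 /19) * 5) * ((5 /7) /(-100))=-11 /532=-0.02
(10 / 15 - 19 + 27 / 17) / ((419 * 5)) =-854 / 106845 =-0.01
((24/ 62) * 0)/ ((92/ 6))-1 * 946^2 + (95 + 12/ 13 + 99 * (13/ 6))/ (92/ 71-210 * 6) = -2079398753329/ 2323568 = -894916.25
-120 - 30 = -150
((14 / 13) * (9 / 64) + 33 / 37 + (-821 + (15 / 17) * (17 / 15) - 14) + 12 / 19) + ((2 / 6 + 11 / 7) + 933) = 629983637 / 6141408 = 102.58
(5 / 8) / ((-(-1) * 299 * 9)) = 0.00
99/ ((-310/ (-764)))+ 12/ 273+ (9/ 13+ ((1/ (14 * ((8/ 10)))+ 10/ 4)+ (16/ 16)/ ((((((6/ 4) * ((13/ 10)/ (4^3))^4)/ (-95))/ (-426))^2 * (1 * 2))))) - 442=88922857894549747504183107886566643/ 7080542658280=12558763104204052637317.78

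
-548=-548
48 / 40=1.20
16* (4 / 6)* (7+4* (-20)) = -2336 / 3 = -778.67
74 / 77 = 0.96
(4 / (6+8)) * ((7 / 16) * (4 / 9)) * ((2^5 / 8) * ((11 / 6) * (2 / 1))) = 22 / 27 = 0.81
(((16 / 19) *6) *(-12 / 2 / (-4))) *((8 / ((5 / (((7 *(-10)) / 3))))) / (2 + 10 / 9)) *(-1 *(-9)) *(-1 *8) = 124416 / 19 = 6548.21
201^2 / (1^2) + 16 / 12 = 121207 / 3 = 40402.33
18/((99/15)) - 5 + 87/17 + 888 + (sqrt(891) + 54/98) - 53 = 9* sqrt(11) + 7682222/9163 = 868.25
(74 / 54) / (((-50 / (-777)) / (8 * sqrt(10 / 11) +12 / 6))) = 9583 / 225 +38332 * sqrt(110) / 2475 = 205.03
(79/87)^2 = 6241/7569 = 0.82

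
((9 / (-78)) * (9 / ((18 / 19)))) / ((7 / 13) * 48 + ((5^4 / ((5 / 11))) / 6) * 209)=-171 / 7475782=-0.00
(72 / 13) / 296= 9 / 481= 0.02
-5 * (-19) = 95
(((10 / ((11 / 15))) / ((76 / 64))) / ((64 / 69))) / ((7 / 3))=15525 / 2926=5.31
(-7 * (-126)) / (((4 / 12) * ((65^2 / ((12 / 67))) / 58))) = 1841616 / 283075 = 6.51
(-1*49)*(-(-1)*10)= -490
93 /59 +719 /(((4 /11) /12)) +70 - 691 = 1363347 /59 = 23107.58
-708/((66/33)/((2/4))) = -177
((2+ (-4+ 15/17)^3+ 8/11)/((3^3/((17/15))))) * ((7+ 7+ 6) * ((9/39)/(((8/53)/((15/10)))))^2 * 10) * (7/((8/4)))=-146514616955/34384064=-4261.12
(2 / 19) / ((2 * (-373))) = -1 / 7087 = -0.00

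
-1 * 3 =-3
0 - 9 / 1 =-9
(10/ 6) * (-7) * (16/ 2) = -280/ 3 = -93.33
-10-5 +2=-13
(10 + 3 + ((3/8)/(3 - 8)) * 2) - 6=137/20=6.85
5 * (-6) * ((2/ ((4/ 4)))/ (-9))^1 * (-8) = -160/ 3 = -53.33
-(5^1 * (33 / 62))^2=-7.08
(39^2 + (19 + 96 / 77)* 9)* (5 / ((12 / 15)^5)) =512296875 / 19712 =25989.09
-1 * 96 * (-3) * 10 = 2880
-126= -126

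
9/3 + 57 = 60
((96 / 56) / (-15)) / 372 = -1 / 3255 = -0.00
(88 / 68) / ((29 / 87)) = 66 / 17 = 3.88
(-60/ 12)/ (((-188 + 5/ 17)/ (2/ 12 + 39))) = 19975/ 19146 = 1.04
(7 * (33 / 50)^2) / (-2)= -7623 / 5000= -1.52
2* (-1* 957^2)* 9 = -16485282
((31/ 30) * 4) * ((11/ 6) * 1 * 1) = 341/ 45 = 7.58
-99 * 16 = -1584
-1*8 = -8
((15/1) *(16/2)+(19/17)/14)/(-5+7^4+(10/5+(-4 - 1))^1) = 28579/569534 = 0.05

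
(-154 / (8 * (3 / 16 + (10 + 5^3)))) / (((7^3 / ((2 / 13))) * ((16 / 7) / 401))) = -4411 / 393666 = -0.01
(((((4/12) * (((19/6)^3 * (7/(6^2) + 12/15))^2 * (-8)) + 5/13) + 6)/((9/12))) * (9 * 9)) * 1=-19549111707373/68234400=-286499.36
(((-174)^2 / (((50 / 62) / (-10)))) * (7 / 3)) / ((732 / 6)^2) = -1094982 / 18605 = -58.85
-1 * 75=-75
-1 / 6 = -0.17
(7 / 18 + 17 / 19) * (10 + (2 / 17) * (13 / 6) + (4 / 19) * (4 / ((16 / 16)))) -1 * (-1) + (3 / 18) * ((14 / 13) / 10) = 164382178 / 10770435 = 15.26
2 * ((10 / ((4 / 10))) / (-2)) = -25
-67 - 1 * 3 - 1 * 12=-82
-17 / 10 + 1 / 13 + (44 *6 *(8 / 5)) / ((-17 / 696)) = -38222339 / 2210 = -17295.18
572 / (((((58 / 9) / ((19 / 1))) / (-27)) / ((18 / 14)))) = -11884158 / 203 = -58542.65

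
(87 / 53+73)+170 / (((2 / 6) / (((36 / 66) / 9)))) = 61536 / 583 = 105.55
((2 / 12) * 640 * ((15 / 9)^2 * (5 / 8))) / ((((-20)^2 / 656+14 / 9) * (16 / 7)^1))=179375 / 4794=37.42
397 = 397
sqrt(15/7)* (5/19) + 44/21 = 5* sqrt(105)/133 + 44/21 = 2.48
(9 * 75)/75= 9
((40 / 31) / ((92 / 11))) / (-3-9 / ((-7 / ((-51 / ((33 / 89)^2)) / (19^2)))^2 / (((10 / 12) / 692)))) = -0.05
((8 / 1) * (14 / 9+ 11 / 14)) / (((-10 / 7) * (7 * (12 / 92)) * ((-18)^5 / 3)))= 1357 / 59521392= 0.00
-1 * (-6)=6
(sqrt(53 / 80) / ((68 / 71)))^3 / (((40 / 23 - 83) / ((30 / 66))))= -436293509 * sqrt(265) / 2068610396160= -0.00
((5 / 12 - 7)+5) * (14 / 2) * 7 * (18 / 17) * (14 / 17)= -19551 / 289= -67.65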